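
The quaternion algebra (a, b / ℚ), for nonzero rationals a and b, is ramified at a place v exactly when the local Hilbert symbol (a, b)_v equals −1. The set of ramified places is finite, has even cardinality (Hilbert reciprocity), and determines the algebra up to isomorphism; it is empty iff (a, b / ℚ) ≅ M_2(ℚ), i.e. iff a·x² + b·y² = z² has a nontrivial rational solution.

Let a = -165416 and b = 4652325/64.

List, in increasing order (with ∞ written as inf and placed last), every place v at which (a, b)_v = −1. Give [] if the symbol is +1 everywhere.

[2, 29]

(a, b) ≡ (-41354, 20677) mod (ℚ^×)²; places V = {2, 3, 5, 23, 29, 31, ∞}.
(a,b)_23: α=1, u≡7; β=1, v≡2 (mod 23); (7|23)=-1, (2|23)=+1; sign (−1)^1·-1^1·+1^1 = +1.
(a,b)_31: α=1, u≡27; β=1, v≡2 (mod 31); (27|31)=-1, (2|31)=+1; sign (−1)^1·-1^1·+1^1 = +1.
(a,b)_29: α=1, u≡9; β=1, v≡14 (mod 29); (9|29)=+1, (14|29)=-1; sign (−1)^0·+1^1·-1^1 = -1.
(a,b)_∞: sgn(-41354)=−, sgn(20677)=+, so +1.
(a,b)_3: α=0, u≡1; β=2, v≡1 (mod 3); (1|3)=+1, (1|3)=+1; sign (−1)^0·+1^2·+1^0 = +1.
(a,b)_5: α=0, u≡4; β=2, v≡2 (mod 5); (4|5)=+1, (2|5)=-1; sign (−1)^0·+1^2·-1^0 = +1.
(a,b)_2: α=3, β=-6; u≡3, v≡5 (mod 8); ε(u)ε(v)=1·0, αω(v)=3·1, βω(u)=-6·1; sum ≡ 1  ⇒  -1.
Ram(-41354, 20677) = {2, 29}; no ℚ_2-point on the conic.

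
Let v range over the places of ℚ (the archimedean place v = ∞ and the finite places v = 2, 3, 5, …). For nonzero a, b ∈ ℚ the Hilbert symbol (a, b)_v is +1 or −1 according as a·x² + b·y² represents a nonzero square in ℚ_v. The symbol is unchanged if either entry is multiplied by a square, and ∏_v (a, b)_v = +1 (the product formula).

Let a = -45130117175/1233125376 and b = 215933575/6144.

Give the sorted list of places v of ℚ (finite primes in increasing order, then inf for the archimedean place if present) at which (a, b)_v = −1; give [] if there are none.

(a, b) ≡ (-858, 1482) mod (ℚ^×)²; places V = {2, 3, 5, 7, 11, 13, 17, 19, ∞}.
(a,b)_7: α=-2, u≡5; β=0, v≡5 (mod 7); (5|7)=-1, (5|7)=-1; sign (−1)^0·-1^0·-1^-2 = +1.
(a,b)_5: α=2, u≡3; β=2, v≡2 (mod 5); (3|5)=-1, (2|5)=-1; sign (−1)^0·-1^2·-1^2 = +1.
(a,b)_2: α=-23, β=-11; u≡3, v≡5 (mod 8); ε(u)ε(v)=1·0, αω(v)=-23·1, βω(u)=-11·1; sum ≡ 0  ⇒  +1.
(a,b)_17: α=2, u≡2; β=2, v≡6 (mod 17); (2|17)=+1, (6|17)=-1; sign (−1)^0·+1^2·-1^2 = +1.
(a,b)_11: α=3, u≡8; β=2, v≡2 (mod 11); (8|11)=-1, (2|11)=-1; sign (−1)^0·-1^2·-1^3 = -1.
(a,b)_13: α=1, u≡10; β=1, v≡4 (mod 13); (10|13)=+1, (4|13)=+1; sign (−1)^0·+1^1·+1^1 = +1.
(a,b)_3: α=-1, u≡2; β=-1, v≡2 (mod 3); (2|3)=-1, (2|3)=-1; sign (−1)^1·-1^-1·-1^-1 = -1.
(a,b)_∞: sgn(-858)=−, sgn(1482)=+, so +1.
(a,b)_19: α=2, u≡1; β=1, v≡8 (mod 19); (1|19)=+1, (8|19)=-1; sign (−1)^0·+1^1·-1^2 = +1.
|Ram(-858, 1482)| = 2, even; anisotropic at {3, 11}.

[3, 11]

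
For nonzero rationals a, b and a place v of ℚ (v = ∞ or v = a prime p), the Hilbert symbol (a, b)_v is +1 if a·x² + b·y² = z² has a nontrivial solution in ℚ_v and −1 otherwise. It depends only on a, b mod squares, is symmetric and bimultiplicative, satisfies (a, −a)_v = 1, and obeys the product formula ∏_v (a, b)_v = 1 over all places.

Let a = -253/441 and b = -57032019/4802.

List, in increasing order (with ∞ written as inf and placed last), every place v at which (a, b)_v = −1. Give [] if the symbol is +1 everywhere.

Mod squares: a ≡ -253, b ≡ -22. Check v ∈ {∞, 2, 3, 7, 11, 23}.
v=2: v_2(a)=0, v_2(b)=-1; units ≡ 3, 5 (mod 8); ε·ε+αω+βω = 1·0+0·1+-1·1 ≡ 1  ⇒  (a,b)_2 = -1.
v=∞: -253 < 0 and -22 < 0  ⇒  (a,b)_∞ = -1.
v=23: a=23^1·(≡3), b=23^2·(≡2) mod 23; (3|23)=+1, (2|23)=+1; (−1)^{1·2·11}·(+1)^2·(+1)^1 = +1.
v=3: a=3^-2·(≡2), b=3^4·(≡2) mod 3; (2|3)=-1, (2|3)=-1; (−1)^{-2·4·1}·(-1)^4·(-1)^-2 = +1.
v=11: a=11^1·(≡10), b=11^3·(≡3) mod 11; (10|11)=-1, (3|11)=+1; (−1)^{1·3·5}·(-1)^3·(+1)^1 = +1.
v=7: a=7^-2·(≡3), b=7^-4·(≡6) mod 7; (3|7)=-1, (6|7)=-1; (−1)^{-2·-4·3}·(-1)^-4·(-1)^-2 = +1.
(-253, -22 / ℚ) ramifies at {2, ∞}: a division algebra.

[2, inf]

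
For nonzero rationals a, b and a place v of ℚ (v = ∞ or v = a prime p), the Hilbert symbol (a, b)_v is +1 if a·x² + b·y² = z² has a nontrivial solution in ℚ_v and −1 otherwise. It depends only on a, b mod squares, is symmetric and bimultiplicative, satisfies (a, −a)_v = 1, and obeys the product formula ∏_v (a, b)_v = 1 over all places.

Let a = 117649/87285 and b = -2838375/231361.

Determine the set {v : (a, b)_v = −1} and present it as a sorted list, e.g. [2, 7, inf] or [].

[3, 11]

Mod squares: a ≡ 165, b ≡ -15. Check v ∈ {∞, 2, 3, 5, 7, 11, 13, 23, 29, 37}.
v=23: a=23^-2·(≡1), b=23^0·(≡8) mod 23; (1|23)=+1, (8|23)=+1; (−1)^{-2·0·11}·(+1)^0·(+1)^-2 = +1.
v=29: a=29^0·(≡24), b=29^2·(≡11) mod 29; (24|29)=+1, (11|29)=-1; (−1)^{0·2·14}·(+1)^2·(-1)^0 = +1.
v=2: v_2(a)=0, v_2(b)=0; units ≡ 5, 1 (mod 8); ε·ε+αω+βω = 0·0+0·0+0·1 ≡ 0  ⇒  (a,b)_2 = +1.
v=3: a=3^-1·(≡1), b=3^3·(≡1) mod 3; (1|3)=+1, (1|3)=+1; (−1)^{-1·3·1}·(+1)^3·(+1)^-1 = -1.
v=37: a=37^0·(≡13), b=37^-2·(≡32) mod 37; (13|37)=-1, (32|37)=-1; (−1)^{0·-2·18}·(-1)^-2·(-1)^0 = +1.
v=7: a=7^6·(≡4), b=7^0·(≡5) mod 7; (4|7)=+1, (5|7)=-1; (−1)^{6·0·3}·(+1)^0·(-1)^6 = +1.
v=5: a=5^-1·(≡2), b=5^3·(≡3) mod 5; (2|5)=-1, (3|5)=-1; (−1)^{-1·3·2}·(-1)^3·(-1)^-1 = +1.
v=∞: 165 > 0 and -15 < 0  ⇒  (a,b)_∞ = +1.
v=11: a=11^-1·(≡1), b=11^0·(≡6) mod 11; (1|11)=+1, (6|11)=-1; (−1)^{-1·0·5}·(+1)^0·(-1)^-1 = -1.
v=13: a=13^0·(≡4), b=13^-2·(≡8) mod 13; (4|13)=+1, (8|13)=-1; (−1)^{0·-2·6}·(+1)^-2·(-1)^0 = +1.
Ram(165, -15) = {3, 11}; no ℚ_3-point on the conic.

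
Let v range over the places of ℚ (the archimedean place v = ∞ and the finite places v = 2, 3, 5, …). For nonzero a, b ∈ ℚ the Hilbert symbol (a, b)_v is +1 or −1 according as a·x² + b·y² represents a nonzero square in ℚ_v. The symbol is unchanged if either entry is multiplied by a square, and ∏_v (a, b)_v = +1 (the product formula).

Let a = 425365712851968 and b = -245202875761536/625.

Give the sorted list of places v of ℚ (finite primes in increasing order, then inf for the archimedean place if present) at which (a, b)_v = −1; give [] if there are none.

[2, 3, 7, 17, 19, 29]

Mod squares: a ≡ 6097917, b ≡ -1054. Check v ∈ {∞, 2, 3, 5, 7, 11, 17, 19, 29, 31}.
v=3: a=3^5·(≡1), b=3^6·(≡2) mod 3; (1|3)=+1, (2|3)=-1; (−1)^{5·6·1}·(+1)^6·(-1)^5 = -1.
v=5: a=5^0·(≡3), b=5^-4·(≡4) mod 5; (3|5)=-1, (4|5)=+1; (−1)^{0·-4·2}·(-1)^-4·(+1)^0 = +1.
v=31: a=31^1·(≡13), b=31^1·(≡18) mod 31; (13|31)=-1, (18|31)=+1; (−1)^{1·1·15}·(-1)^1·(+1)^1 = +1.
v=7: a=7^1·(≡2), b=7^2·(≡3) mod 7; (2|7)=+1, (3|7)=-1; (−1)^{1·2·3}·(+1)^2·(-1)^1 = -1.
v=29: a=29^3·(≡5), b=29^2·(≡8) mod 29; (5|29)=+1, (8|29)=-1; (−1)^{3·2·14}·(+1)^2·(-1)^3 = -1.
v=11: a=11^0·(≡9), b=11^2·(≡7) mod 11; (9|11)=+1, (7|11)=-1; (−1)^{0·2·5}·(+1)^2·(-1)^0 = +1.
v=17: a=17^1·(≡8), b=17^1·(≡10) mod 17; (8|17)=+1, (10|17)=-1; (−1)^{1·1·8}·(+1)^1·(-1)^1 = -1.
v=19: a=19^1·(≡3), b=19^0·(≡10) mod 19; (3|19)=-1, (10|19)=-1; (−1)^{1·0·9}·(-1)^0·(-1)^1 = -1.
v=∞: 6097917 > 0 and -1054 < 0  ⇒  (a,b)_∞ = +1.
v=2: v_2(a)=10, v_2(b)=7; units ≡ 5, 1 (mod 8); ε·ε+αω+βω = 0·0+10·0+7·1 ≡ 1  ⇒  (a,b)_2 = -1.
|Ram(6097917, -1054)| = 6, even; anisotropic at {2, 3, 7, 17, 19, 29}.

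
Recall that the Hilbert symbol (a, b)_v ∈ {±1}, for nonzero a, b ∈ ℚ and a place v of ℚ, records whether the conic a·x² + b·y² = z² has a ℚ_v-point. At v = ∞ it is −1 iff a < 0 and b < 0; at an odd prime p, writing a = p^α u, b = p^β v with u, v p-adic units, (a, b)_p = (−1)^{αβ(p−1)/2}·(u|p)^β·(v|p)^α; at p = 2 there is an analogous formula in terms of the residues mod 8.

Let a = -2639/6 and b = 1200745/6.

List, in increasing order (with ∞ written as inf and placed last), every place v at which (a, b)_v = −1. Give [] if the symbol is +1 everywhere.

(a, b) ≡ (-15834, 870) mod (ℚ^×)²; places V = {2, 3, 5, 7, 13, 29, ∞}.
(a,b)_7: α=1, u≡6; β=2, v≡2 (mod 7); (6|7)=-1, (2|7)=+1; sign (−1)^0·-1^2·+1^1 = +1.
(a,b)_∞: sgn(-15834)=−, sgn(870)=+, so +1.
(a,b)_5: α=0, u≡1; β=1, v≡4 (mod 5); (1|5)=+1, (4|5)=+1; sign (−1)^0·+1^1·+1^0 = +1.
(a,b)_29: α=1, u≡9; β=1, v≡23 (mod 29); (9|29)=+1, (23|29)=+1; sign (−1)^0·+1^1·+1^1 = +1.
(a,b)_2: α=-1, β=-1; u≡3, v≡3 (mod 8); ε(u)ε(v)=1·1, αω(v)=-1·1, βω(u)=-1·1; sum ≡ 1  ⇒  -1.
(a,b)_13: α=1, u≡3; β=2, v≡12 (mod 13); (3|13)=+1, (12|13)=+1; sign (−1)^0·+1^2·+1^1 = +1.
(a,b)_3: α=-1, u≡2; β=-1, v≡2 (mod 3); (2|3)=-1, (2|3)=-1; sign (−1)^1·-1^-1·-1^-1 = -1.
|Ram(-15834, 870)| = 2, even; anisotropic at {2, 3}.

[2, 3]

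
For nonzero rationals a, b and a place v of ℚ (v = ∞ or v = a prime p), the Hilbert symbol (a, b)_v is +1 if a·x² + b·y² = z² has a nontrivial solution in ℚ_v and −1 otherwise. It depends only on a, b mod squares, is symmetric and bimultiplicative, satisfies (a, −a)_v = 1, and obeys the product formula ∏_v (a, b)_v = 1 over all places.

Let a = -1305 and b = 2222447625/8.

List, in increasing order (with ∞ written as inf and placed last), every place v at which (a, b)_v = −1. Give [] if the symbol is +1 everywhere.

Mod squares: a ≡ -145, b ≡ 290. Check v ∈ {∞, 2, 3, 5, 29}.
v=5: a=5^1·(≡4), b=5^3·(≡2) mod 5; (4|5)=+1, (2|5)=-1; (−1)^{1·3·2}·(+1)^3·(-1)^1 = -1.
v=3: a=3^2·(≡2), b=3^6·(≡2) mod 3; (2|3)=-1, (2|3)=-1; (−1)^{2·6·1}·(-1)^6·(-1)^2 = +1.
v=2: v_2(a)=0, v_2(b)=-3; units ≡ 7, 1 (mod 8); ε·ε+αω+βω = 1·0+0·0+-3·0 ≡ 0  ⇒  (a,b)_2 = +1.
v=∞: -145 < 0 and 290 > 0  ⇒  (a,b)_∞ = +1.
v=29: a=29^1·(≡13), b=29^3·(≡19) mod 29; (13|29)=+1, (19|29)=-1; (−1)^{1·3·14}·(+1)^3·(-1)^1 = -1.
(-145, 290 / ℚ) ramifies at {5, 29}: a division algebra.

[5, 29]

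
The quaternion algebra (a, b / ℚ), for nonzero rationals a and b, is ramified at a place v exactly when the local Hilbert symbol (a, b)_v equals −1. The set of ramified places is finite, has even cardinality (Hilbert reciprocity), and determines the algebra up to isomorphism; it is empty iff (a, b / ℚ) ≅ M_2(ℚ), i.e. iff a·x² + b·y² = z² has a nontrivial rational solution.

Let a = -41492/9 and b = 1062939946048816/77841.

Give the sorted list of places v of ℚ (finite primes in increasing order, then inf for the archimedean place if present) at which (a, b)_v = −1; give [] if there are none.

[2, 23]

Mod squares: a ≡ -10373, b ≡ 451. Check v ∈ {∞, 2, 3, 11, 23, 31, 37, 41}.
v=∞: -10373 < 0 and 451 > 0  ⇒  (a,b)_∞ = +1.
v=31: a=31^0·(≡26), b=31^-2·(≡17) mod 31; (26|31)=-1, (17|31)=-1; (−1)^{0·-2·15}·(-1)^-2·(-1)^0 = +1.
v=11: a=11^1·(≡5), b=11^3·(≡8) mod 11; (5|11)=+1, (8|11)=-1; (−1)^{1·3·5}·(+1)^3·(-1)^1 = +1.
v=23: a=23^1·(≡4), b=23^2·(≡19) mod 23; (4|23)=+1, (19|23)=-1; (−1)^{1·2·11}·(+1)^2·(-1)^1 = -1.
v=37: a=37^0·(≡23), b=37^2·(≡34) mod 37; (23|37)=-1, (34|37)=+1; (−1)^{0·2·18}·(-1)^2·(+1)^0 = +1.
v=2: v_2(a)=2, v_2(b)=4; units ≡ 3, 3 (mod 8); ε·ε+αω+βω = 1·1+2·1+4·1 ≡ 1  ⇒  (a,b)_2 = -1.
v=41: a=41^1·(≡6), b=41^3·(≡24) mod 41; (6|41)=-1, (24|41)=-1; (−1)^{1·3·20}·(-1)^3·(-1)^1 = +1.
v=3: a=3^-2·(≡1), b=3^-4·(≡1) mod 3; (1|3)=+1, (1|3)=+1; (−1)^{-2·-4·1}·(+1)^-4·(+1)^-2 = +1.
Ram(-10373, 451) = {2, 23}; no ℚ_2-point on the conic.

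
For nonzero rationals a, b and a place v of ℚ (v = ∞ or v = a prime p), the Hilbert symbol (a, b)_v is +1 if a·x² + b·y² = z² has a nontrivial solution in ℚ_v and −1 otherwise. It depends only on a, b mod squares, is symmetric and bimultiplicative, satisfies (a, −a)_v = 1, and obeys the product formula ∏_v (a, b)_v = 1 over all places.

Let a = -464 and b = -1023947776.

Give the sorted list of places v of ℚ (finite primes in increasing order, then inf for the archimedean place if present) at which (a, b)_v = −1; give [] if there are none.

Mod squares: a ≡ -29, b ≡ -1189. Check v ∈ {∞, 2, 29, 41}.
v=41: a=41^0·(≡28), b=41^1·(≡35) mod 41; (28|41)=-1, (35|41)=-1; (−1)^{0·1·20}·(-1)^1·(-1)^0 = -1.
v=2: v_2(a)=4, v_2(b)=10; units ≡ 3, 3 (mod 8); ε·ε+αω+βω = 1·1+4·1+10·1 ≡ 1  ⇒  (a,b)_2 = -1.
v=29: a=29^1·(≡13), b=29^3·(≡8) mod 29; (13|29)=+1, (8|29)=-1; (−1)^{1·3·14}·(+1)^3·(-1)^1 = -1.
v=∞: -29 < 0 and -1189 < 0  ⇒  (a,b)_∞ = -1.
|Ram(-29, -1189)| = 4, even; anisotropic at {2, 29, 41, ∞}.

[2, 29, 41, inf]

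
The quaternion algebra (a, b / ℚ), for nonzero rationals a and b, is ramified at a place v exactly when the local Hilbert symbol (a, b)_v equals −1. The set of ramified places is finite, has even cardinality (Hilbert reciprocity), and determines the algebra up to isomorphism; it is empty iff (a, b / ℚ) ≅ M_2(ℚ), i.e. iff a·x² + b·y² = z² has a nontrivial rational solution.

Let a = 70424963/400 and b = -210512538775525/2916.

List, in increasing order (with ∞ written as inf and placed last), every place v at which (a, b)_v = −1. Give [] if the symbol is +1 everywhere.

[2, 7, 19, 31]

Mod squares: a ≡ 203, b ≡ -589. Check v ∈ {∞, 2, 3, 5, 7, 19, 29, 31}.
v=31: a=31^2·(≡21), b=31^3·(≡23) mod 31; (21|31)=-1, (23|31)=-1; (−1)^{2·3·15}·(-1)^3·(-1)^2 = -1.
v=2: v_2(a)=-4, v_2(b)=-2; units ≡ 3, 3 (mod 8); ε·ε+αω+βω = 1·1+-4·1+-2·1 ≡ 1  ⇒  (a,b)_2 = -1.
v=29: a=29^1·(≡7), b=29^2·(≡20) mod 29; (7|29)=+1, (20|29)=+1; (−1)^{1·2·14}·(+1)^2·(+1)^1 = +1.
v=5: a=5^-2·(≡3), b=5^2·(≡4) mod 5; (3|5)=-1, (4|5)=+1; (−1)^{-2·2·2}·(-1)^2·(+1)^-2 = +1.
v=∞: 203 > 0 and -589 < 0  ⇒  (a,b)_∞ = +1.
v=3: a=3^0·(≡2), b=3^-6·(≡2) mod 3; (2|3)=-1, (2|3)=-1; (−1)^{0·-6·1}·(-1)^-6·(-1)^0 = +1.
v=7: a=7^1·(≡1), b=7^2·(≡6) mod 7; (1|7)=+1, (6|7)=-1; (−1)^{1·2·3}·(+1)^2·(-1)^1 = -1.
v=19: a=19^2·(≡10), b=19^3·(≡5) mod 19; (10|19)=-1, (5|19)=+1; (−1)^{2·3·9}·(-1)^3·(+1)^2 = -1.
|Ram(203, -589)| = 4, even; anisotropic at {2, 7, 19, 31}.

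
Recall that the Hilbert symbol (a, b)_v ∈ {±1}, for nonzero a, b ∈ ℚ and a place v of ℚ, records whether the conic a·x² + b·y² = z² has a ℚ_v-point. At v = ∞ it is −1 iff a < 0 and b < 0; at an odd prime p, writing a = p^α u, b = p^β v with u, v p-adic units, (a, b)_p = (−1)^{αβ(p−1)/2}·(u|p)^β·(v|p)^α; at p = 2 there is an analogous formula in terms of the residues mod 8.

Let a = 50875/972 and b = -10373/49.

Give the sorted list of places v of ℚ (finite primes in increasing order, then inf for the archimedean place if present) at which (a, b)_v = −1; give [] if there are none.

[5, 11, 23, 37]

(a, b) ≡ (6105, -10373) mod (ℚ^×)²; places V = {2, 3, 5, 7, 11, 23, 37, 41, ∞}.
(a,b)_41: α=0, u≡21; β=1, v≡35 (mod 41); (21|41)=+1, (35|41)=-1; sign (−1)^0·+1^1·-1^0 = +1.
(a,b)_11: α=1, u≡4; β=1, v≡5 (mod 11); (4|11)=+1, (5|11)=+1; sign (−1)^1·+1^1·+1^1 = -1.
(a,b)_∞: sgn(6105)=+, sgn(-10373)=−, so +1.
(a,b)_2: α=-2, β=0; u≡1, v≡3 (mod 8); ε(u)ε(v)=0·1, αω(v)=-2·1, βω(u)=0·0; sum ≡ 0  ⇒  +1.
(a,b)_5: α=3, u≡1; β=0, v≡3 (mod 5); (1|5)=+1, (3|5)=-1; sign (−1)^0·+1^0·-1^3 = -1.
(a,b)_23: α=0, u≡19; β=1, v≡3 (mod 23); (19|23)=-1, (3|23)=+1; sign (−1)^0·-1^1·+1^0 = -1.
(a,b)_3: α=-5, u≡1; β=0, v≡1 (mod 3); (1|3)=+1, (1|3)=+1; sign (−1)^0·+1^0·+1^-5 = +1.
(a,b)_37: α=1, u≡8; β=0, v≡2 (mod 37); (8|37)=-1, (2|37)=-1; sign (−1)^0·-1^0·-1^1 = -1.
(a,b)_7: α=0, u≡1; β=-2, v≡1 (mod 7); (1|7)=+1, (1|7)=+1; sign (−1)^0·+1^-2·+1^0 = +1.
|Ram(6105, -10373)| = 4, even; anisotropic at {5, 11, 23, 37}.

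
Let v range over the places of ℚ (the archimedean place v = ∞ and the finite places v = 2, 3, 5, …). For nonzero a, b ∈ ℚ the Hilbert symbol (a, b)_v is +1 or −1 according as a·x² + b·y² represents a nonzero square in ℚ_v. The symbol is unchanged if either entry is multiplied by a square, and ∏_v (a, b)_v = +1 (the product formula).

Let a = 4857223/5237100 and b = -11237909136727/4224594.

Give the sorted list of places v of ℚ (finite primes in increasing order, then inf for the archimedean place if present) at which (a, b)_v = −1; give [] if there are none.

[2, 3, 7, 29]

Mod squares: a ≡ 77, b ≡ -2960958. Check v ∈ {∞, 2, 3, 5, 7, 11, 13, 17, 19, 23, 29}.
v=19: a=19^0·(≡17), b=19^2·(≡2) mod 19; (17|19)=+1, (2|19)=-1; (−1)^{0·2·9}·(+1)^2·(-1)^0 = +1.
v=7: a=7^5·(≡2), b=7^5·(≡1) mod 7; (2|7)=+1, (1|7)=+1; (−1)^{5·5·3}·(+1)^5·(+1)^5 = -1.
v=3: a=3^-2·(≡2), b=3^-1·(≡2) mod 3; (2|3)=-1, (2|3)=-1; (−1)^{-2·-1·1}·(-1)^-1·(-1)^-2 = -1.
v=23: a=23^-2·(≡6), b=23^-2·(≡18) mod 23; (6|23)=+1, (18|23)=+1; (−1)^{-2·-2·11}·(+1)^-2·(+1)^-2 = +1.
v=5: a=5^-2·(≡2), b=5^0·(≡2) mod 5; (2|5)=-1, (2|5)=-1; (−1)^{-2·0·2}·(-1)^0·(-1)^-2 = +1.
v=2: v_2(a)=-2, v_2(b)=-1; units ≡ 5, 1 (mod 8); ε·ε+αω+βω = 0·0+-2·0+-1·1 ≡ 1  ⇒  (a,b)_2 = -1.
v=29: a=29^0·(≡19), b=29^1·(≡20) mod 29; (19|29)=-1, (20|29)=+1; (−1)^{0·1·14}·(-1)^1·(+1)^0 = -1.
v=13: a=13^0·(≡3), b=13^1·(≡7) mod 13; (3|13)=+1, (7|13)=-1; (−1)^{0·1·6}·(+1)^1·(-1)^0 = +1.
v=∞: 77 > 0 and -2960958 < 0  ⇒  (a,b)_∞ = +1.
v=17: a=17^2·(≡8), b=17^3·(≡8) mod 17; (8|17)=+1, (8|17)=+1; (−1)^{2·3·8}·(+1)^3·(+1)^2 = +1.
v=11: a=11^-1·(≡7), b=11^-3·(≡4) mod 11; (7|11)=-1, (4|11)=+1; (−1)^{-1·-3·5}·(-1)^-3·(+1)^-1 = +1.
Ram(77, -2960958) = {2, 3, 7, 29}; no ℚ_2-point on the conic.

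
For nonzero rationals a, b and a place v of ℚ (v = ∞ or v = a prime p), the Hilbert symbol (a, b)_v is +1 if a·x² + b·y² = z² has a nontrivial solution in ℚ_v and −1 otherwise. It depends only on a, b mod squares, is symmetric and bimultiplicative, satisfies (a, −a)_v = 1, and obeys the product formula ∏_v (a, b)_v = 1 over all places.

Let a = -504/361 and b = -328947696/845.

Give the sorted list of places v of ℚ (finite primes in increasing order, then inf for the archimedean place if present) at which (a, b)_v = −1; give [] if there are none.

[2, 29, 31, inf]

(a, b) ≡ (-14, -94395) mod (ℚ^×)²; places V = {2, 3, 5, 7, 11, 13, 19, 29, 31, ∞}.
(a,b)_13: α=0, u≡12; β=-2, v≡8 (mod 13); (12|13)=+1, (8|13)=-1; sign (−1)^0·+1^-2·-1^0 = +1.
(a,b)_2: α=3, β=4; u≡1, v≡5 (mod 8); ε(u)ε(v)=0·0, αω(v)=3·1, βω(u)=4·0; sum ≡ 1  ⇒  -1.
(a,b)_29: α=0, u≡17; β=1, v≡9 (mod 29); (17|29)=-1, (9|29)=+1; sign (−1)^0·-1^1·+1^0 = -1.
(a,b)_∞: sgn(-14)=−, sgn(-94395)=−, so -1.
(a,b)_7: α=1, u≡3; β=1, v≡1 (mod 7); (3|7)=-1, (1|7)=+1; sign (−1)^1·-1^1·+1^1 = +1.
(a,b)_3: α=2, u≡1; β=3, v≡2 (mod 3); (1|3)=+1, (2|3)=-1; sign (−1)^0·+1^3·-1^2 = +1.
(a,b)_31: α=0, u≡12; β=1, v≡26 (mod 31); (12|31)=-1, (26|31)=-1; sign (−1)^0·-1^1·-1^0 = -1.
(a,b)_11: α=0, u≡10; β=2, v≡7 (mod 11); (10|11)=-1, (7|11)=-1; sign (−1)^0·-1^2·-1^0 = +1.
(a,b)_19: α=-2, u≡9; β=0, v≡5 (mod 19); (9|19)=+1, (5|19)=+1; sign (−1)^0·+1^0·+1^-2 = +1.
(a,b)_5: α=0, u≡1; β=-1, v≡1 (mod 5); (1|5)=+1, (1|5)=+1; sign (−1)^0·+1^-1·+1^0 = +1.
Ram(-14, -94395) = {2, 29, 31, ∞}; no ℚ_2-point on the conic.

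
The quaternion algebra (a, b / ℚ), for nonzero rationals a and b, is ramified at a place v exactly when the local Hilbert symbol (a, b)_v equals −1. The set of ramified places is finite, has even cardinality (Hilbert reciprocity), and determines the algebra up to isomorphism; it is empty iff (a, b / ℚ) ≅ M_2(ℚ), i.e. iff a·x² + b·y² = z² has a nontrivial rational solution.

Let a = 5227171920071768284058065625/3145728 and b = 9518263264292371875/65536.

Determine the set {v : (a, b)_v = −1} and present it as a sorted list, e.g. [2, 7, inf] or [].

Mod squares: a ≡ 19635, b ≡ 6555. Check v ∈ {∞, 2, 3, 5, 7, 11, 13, 17, 19, 23}.
v=13: a=13^2·(≡7), b=13^2·(≡4) mod 13; (7|13)=-1, (4|13)=+1; (−1)^{2·2·6}·(-1)^2·(+1)^2 = +1.
v=3: a=3^-1·(≡2), b=3^3·(≡1) mod 3; (2|3)=-1, (1|3)=+1; (−1)^{-1·3·1}·(-1)^3·(+1)^-1 = +1.
v=23: a=23^4·(≡8), b=23^1·(≡18) mod 23; (8|23)=+1, (18|23)=+1; (−1)^{4·1·11}·(+1)^1·(+1)^4 = +1.
v=7: a=7^3·(≡5), b=7^0·(≡3) mod 7; (5|7)=-1, (3|7)=-1; (−1)^{3·0·3}·(-1)^0·(-1)^3 = -1.
v=11: a=11^5·(≡5), b=11^4·(≡7) mod 11; (5|11)=+1, (7|11)=-1; (−1)^{5·4·5}·(+1)^4·(-1)^5 = -1.
v=2: v_2(a)=-20, v_2(b)=-16; units ≡ 3, 3 (mod 8); ε·ε+αω+βω = 1·1+-20·1+-16·1 ≡ 1  ⇒  (a,b)_2 = -1.
v=5: a=5^5·(≡2), b=5^5·(≡4) mod 5; (2|5)=-1, (4|5)=+1; (−1)^{5·5·2}·(-1)^5·(+1)^5 = -1.
v=19: a=19^4·(≡15), b=19^3·(≡8) mod 19; (15|19)=-1, (8|19)=-1; (−1)^{4·3·9}·(-1)^3·(-1)^4 = -1.
v=17: a=17^3·(≡1), b=17^2·(≡14) mod 17; (1|17)=+1, (14|17)=-1; (−1)^{3·2·8}·(+1)^2·(-1)^3 = -1.
v=∞: 19635 > 0 and 6555 > 0  ⇒  (a,b)_∞ = +1.
(19635, 6555 / ℚ) ramifies at {2, 5, 7, 11, 17, 19}: a division algebra.

[2, 5, 7, 11, 17, 19]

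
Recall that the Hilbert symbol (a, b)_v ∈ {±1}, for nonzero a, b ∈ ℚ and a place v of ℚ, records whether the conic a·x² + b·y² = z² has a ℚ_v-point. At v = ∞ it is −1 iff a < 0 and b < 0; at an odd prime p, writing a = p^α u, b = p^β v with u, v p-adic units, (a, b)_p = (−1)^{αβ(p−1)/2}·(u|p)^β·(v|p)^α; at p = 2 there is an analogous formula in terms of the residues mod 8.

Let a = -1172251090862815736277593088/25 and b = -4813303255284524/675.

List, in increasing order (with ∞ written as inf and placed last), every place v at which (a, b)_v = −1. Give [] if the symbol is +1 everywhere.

[3, 7, 11, inf]

Mod squares: a ≡ -232323, b ≡ -601953. Check v ∈ {∞, 2, 3, 5, 7, 11, 13, 17, 23, 29, 37}.
v=37: a=37^5·(≡36), b=37^3·(≡28) mod 37; (36|37)=+1, (28|37)=+1; (−1)^{5·3·18}·(+1)^3·(+1)^5 = +1.
v=3: a=3^1·(≡1), b=3^-3·(≡1) mod 3; (1|3)=+1, (1|3)=+1; (−1)^{1·-3·1}·(+1)^-3·(+1)^1 = -1.
v=11: a=11^2·(≡7), b=11^1·(≡8) mod 11; (7|11)=-1, (8|11)=-1; (−1)^{2·1·5}·(-1)^1·(-1)^2 = -1.
v=5: a=5^-2·(≡2), b=5^-2·(≡3) mod 5; (2|5)=-1, (3|5)=-1; (−1)^{-2·-2·2}·(-1)^-2·(-1)^-2 = +1.
v=∞: -232323 < 0 and -601953 < 0  ⇒  (a,b)_∞ = -1.
v=2: v_2(a)=10, v_2(b)=2; units ≡ 5, 7 (mod 8); ε·ε+αω+βω = 0·1+10·0+2·1 ≡ 0  ⇒  (a,b)_2 = +1.
v=23: a=23^3·(≡19), b=23^2·(≡6) mod 23; (19|23)=-1, (6|23)=+1; (−1)^{3·2·11}·(-1)^2·(+1)^3 = +1.
v=13: a=13^3·(≡9), b=13^2·(≡12) mod 13; (9|13)=+1, (12|13)=+1; (−1)^{3·2·6}·(+1)^2·(+1)^3 = +1.
v=17: a=17^2·(≡4), b=17^1·(≡8) mod 17; (4|17)=+1, (8|17)=+1; (−1)^{2·1·8}·(+1)^1·(+1)^2 = +1.
v=29: a=29^2·(≡5), b=29^1·(≡1) mod 29; (5|29)=+1, (1|29)=+1; (−1)^{2·1·14}·(+1)^1·(+1)^2 = +1.
v=7: a=7^1·(≡3), b=7^2·(≡6) mod 7; (3|7)=-1, (6|7)=-1; (−1)^{1·2·3}·(-1)^2·(-1)^1 = -1.
|Ram(-232323, -601953)| = 4, even; anisotropic at {3, 7, 11, ∞}.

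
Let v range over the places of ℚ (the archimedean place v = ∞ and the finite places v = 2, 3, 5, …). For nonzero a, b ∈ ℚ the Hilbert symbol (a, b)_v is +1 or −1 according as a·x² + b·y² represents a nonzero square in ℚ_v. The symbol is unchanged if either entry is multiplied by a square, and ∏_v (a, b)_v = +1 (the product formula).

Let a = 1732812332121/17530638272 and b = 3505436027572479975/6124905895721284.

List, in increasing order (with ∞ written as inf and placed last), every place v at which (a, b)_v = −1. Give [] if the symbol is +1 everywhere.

Mod squares: a ≡ 11063, b ≡ 39. Check v ∈ {∞, 2, 3, 5, 7, 13, 17, 19, 23, 29, 37}.
v=3: a=3^10·(≡2), b=3^17·(≡1) mod 3; (2|3)=-1, (1|3)=+1; (−1)^{10·17·1}·(-1)^17·(+1)^10 = -1.
v=7: a=7^-2·(≡6), b=7^-2·(≡2) mod 7; (6|7)=-1, (2|7)=+1; (−1)^{-2·-2·3}·(-1)^-2·(+1)^-2 = +1.
v=17: a=17^-2·(≡1), b=17^-4·(≡3) mod 17; (1|17)=+1, (3|17)=-1; (−1)^{-2·-4·8}·(+1)^-4·(-1)^-2 = +1.
v=37: a=37^1·(≡27), b=37^2·(≡5) mod 37; (27|37)=+1, (5|37)=-1; (−1)^{1·2·18}·(+1)^2·(-1)^1 = -1.
v=5: a=5^0·(≡3), b=5^2·(≡1) mod 5; (3|5)=-1, (1|5)=+1; (−1)^{0·2·2}·(-1)^2·(+1)^0 = +1.
v=29: a=29^-2·(≡3), b=29^-4·(≡2) mod 29; (3|29)=-1, (2|29)=-1; (−1)^{-2·-4·14}·(-1)^-4·(-1)^-2 = +1.
v=23: a=23^-1·(≡14), b=23^-2·(≡4) mod 23; (14|23)=-1, (4|23)=+1; (−1)^{-1·-2·11}·(-1)^-2·(+1)^-1 = +1.
v=2: v_2(a)=-6, v_2(b)=-2; units ≡ 7, 7 (mod 8); ε·ε+αω+βω = 1·1+-6·0+-2·0 ≡ 1  ⇒  (a,b)_2 = -1.
v=13: a=13^3·(≡11), b=13^3·(≡12) mod 13; (11|13)=-1, (12|13)=+1; (−1)^{3·3·6}·(-1)^3·(+1)^3 = -1.
v=19: a=19^2·(≡9), b=19^2·(≡5) mod 19; (9|19)=+1, (5|19)=+1; (−1)^{2·2·9}·(+1)^2·(+1)^2 = +1.
v=∞: 11063 > 0 and 39 > 0  ⇒  (a,b)_∞ = +1.
|Ram(11063, 39)| = 4, even; anisotropic at {2, 3, 13, 37}.

[2, 3, 13, 37]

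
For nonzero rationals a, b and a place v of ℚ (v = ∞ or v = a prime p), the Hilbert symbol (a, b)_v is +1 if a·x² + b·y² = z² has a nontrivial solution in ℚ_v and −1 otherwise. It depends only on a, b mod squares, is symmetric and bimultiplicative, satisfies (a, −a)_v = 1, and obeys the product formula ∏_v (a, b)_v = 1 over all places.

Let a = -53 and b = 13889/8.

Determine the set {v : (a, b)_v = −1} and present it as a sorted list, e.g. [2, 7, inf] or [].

Mod squares: a ≡ -53, b ≡ 27778. Check v ∈ {∞, 2, 17, 19, 43, 53}.
v=53: a=53^1·(≡52), b=53^0·(≡7) mod 53; (52|53)=+1, (7|53)=+1; (−1)^{1·0·26}·(+1)^0·(+1)^1 = +1.
v=19: a=19^0·(≡4), b=19^1·(≡13) mod 19; (4|19)=+1, (13|19)=-1; (−1)^{0·1·9}·(+1)^1·(-1)^0 = +1.
v=17: a=17^0·(≡15), b=17^1·(≡15) mod 17; (15|17)=+1, (15|17)=+1; (−1)^{0·1·8}·(+1)^1·(+1)^0 = +1.
v=∞: -53 < 0 and 27778 > 0  ⇒  (a,b)_∞ = +1.
v=2: v_2(a)=0, v_2(b)=-3; units ≡ 3, 1 (mod 8); ε·ε+αω+βω = 1·0+0·0+-3·1 ≡ 1  ⇒  (a,b)_2 = -1.
v=43: a=43^0·(≡33), b=43^1·(≡35) mod 43; (33|43)=-1, (35|43)=+1; (−1)^{0·1·21}·(-1)^1·(+1)^0 = -1.
|Ram(-53, 27778)| = 2, even; anisotropic at {2, 43}.

[2, 43]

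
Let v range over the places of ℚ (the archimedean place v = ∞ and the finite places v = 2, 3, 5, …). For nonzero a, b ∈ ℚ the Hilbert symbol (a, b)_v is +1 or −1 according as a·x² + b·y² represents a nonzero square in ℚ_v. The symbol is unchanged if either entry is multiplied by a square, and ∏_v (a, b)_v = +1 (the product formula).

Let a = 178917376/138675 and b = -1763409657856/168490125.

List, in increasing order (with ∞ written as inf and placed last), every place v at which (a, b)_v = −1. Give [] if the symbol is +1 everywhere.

[5, 7]

(a, b) ≡ (3, -770) mod (ℚ^×)²; places V = {2, 3, 5, 7, 11, 19, 43, ∞}.
(a,b)_7: α=0, u≡3; β=1, v≡1 (mod 7); (3|7)=-1, (1|7)=+1; sign (−1)^0·-1^1·+1^0 = -1.
(a,b)_∞: sgn(3)=+, sgn(-770)=−, so +1.
(a,b)_19: α=2, u≡3; β=2, v≡4 (mod 19); (3|19)=-1, (4|19)=+1; sign (−1)^0·-1^2·+1^2 = +1.
(a,b)_11: α=2, u≡4; β=3, v≡7 (mod 11); (4|11)=+1, (7|11)=-1; sign (−1)^0·+1^3·-1^2 = +1.
(a,b)_3: α=-1, u≡1; β=-6, v≡1 (mod 3); (1|3)=+1, (1|3)=+1; sign (−1)^0·+1^-6·+1^-1 = +1.
(a,b)_5: α=-2, u≡3; β=-3, v≡4 (mod 5); (3|5)=-1, (4|5)=+1; sign (−1)^0·-1^-3·+1^-2 = -1.
(a,b)_43: α=-2, u≡7; β=-2, v≡6 (mod 43); (7|43)=-1, (6|43)=+1; sign (−1)^0·-1^-2·+1^-2 = +1.
(a,b)_2: α=12, β=19; u≡3, v≡7 (mod 8); ε(u)ε(v)=1·1, αω(v)=12·0, βω(u)=19·1; sum ≡ 0  ⇒  +1.
(3, -770 / ℚ) ramifies at {5, 7}: a division algebra.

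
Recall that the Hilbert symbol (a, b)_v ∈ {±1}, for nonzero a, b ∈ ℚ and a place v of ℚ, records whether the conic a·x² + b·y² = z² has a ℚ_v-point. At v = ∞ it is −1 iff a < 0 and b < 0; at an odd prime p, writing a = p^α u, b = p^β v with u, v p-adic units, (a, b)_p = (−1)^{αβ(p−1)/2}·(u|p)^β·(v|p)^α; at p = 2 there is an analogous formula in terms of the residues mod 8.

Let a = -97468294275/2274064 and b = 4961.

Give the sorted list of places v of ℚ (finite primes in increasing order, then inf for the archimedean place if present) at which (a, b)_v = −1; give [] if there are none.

[11, 17]

(a, b) ≡ (-133331, 41) mod (ℚ^×)²; places V = {2, 3, 5, 11, 13, 17, 19, 23, 29, 31, 41, ∞}.
(a,b)_2: α=-4, β=0; u≡5, v≡1 (mod 8); ε(u)ε(v)=0·0, αω(v)=-4·0, βω(u)=0·1; sum ≡ 0  ⇒  +1.
(a,b)_41: α=0, u≡5; β=1, v≡39 (mod 41); (5|41)=+1, (39|41)=+1; sign (−1)^0·+1^1·+1^0 = +1.
(a,b)_3: α=4, u≡1; β=0, v≡2 (mod 3); (1|3)=+1, (2|3)=-1; sign (−1)^0·+1^0·-1^4 = +1.
(a,b)_∞: sgn(-133331)=−, sgn(41)=+, so +1.
(a,b)_11: α=1, u≡9; β=2, v≡8 (mod 11); (9|11)=+1, (8|11)=-1; sign (−1)^0·+1^2·-1^1 = -1.
(a,b)_17: α=1, u≡11; β=0, v≡14 (mod 17); (11|17)=-1, (14|17)=-1; sign (−1)^0·-1^0·-1^1 = -1.
(a,b)_29: α=-2, u≡18; β=0, v≡2 (mod 29); (18|29)=-1, (2|29)=-1; sign (−1)^0·-1^0·-1^-2 = +1.
(a,b)_13: α=-2, u≡12; β=0, v≡8 (mod 13); (12|13)=+1, (8|13)=-1; sign (−1)^0·+1^0·-1^-2 = +1.
(a,b)_19: α=2, u≡11; β=0, v≡2 (mod 19); (11|19)=+1, (2|19)=-1; sign (−1)^0·+1^0·-1^2 = +1.
(a,b)_5: α=2, u≡1; β=0, v≡1 (mod 5); (1|5)=+1, (1|5)=+1; sign (−1)^0·+1^0·+1^2 = +1.
(a,b)_23: α=1, u≡21; β=0, v≡16 (mod 23); (21|23)=-1, (16|23)=+1; sign (−1)^0·-1^0·+1^1 = +1.
(a,b)_31: α=1, u≡4; β=0, v≡1 (mod 31); (4|31)=+1, (1|31)=+1; sign (−1)^0·+1^0·+1^1 = +1.
Ram(-133331, 41) = {11, 17}; no ℚ_11-point on the conic.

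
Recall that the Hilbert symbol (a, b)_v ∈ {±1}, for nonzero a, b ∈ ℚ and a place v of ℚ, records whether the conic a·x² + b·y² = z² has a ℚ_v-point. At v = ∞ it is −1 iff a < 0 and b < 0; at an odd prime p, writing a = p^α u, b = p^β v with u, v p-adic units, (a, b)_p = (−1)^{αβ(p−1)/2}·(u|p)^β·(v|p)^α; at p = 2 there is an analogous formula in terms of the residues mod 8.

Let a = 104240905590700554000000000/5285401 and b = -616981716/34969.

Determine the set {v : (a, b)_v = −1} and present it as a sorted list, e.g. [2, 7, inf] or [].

[13, 29]

(a, b) ≡ (2980185, -9269) mod (ℚ^×)²; places V = {2, 3, 5, 11, 13, 17, 19, 23, 29, 31, 43, ∞}.
(a,b)_5: α=9, u≡3; β=0, v≡1 (mod 5); (3|5)=-1, (1|5)=+1; sign (−1)^0·-1^0·+1^9 = +1.
(a,b)_29: α=1, u≡11; β=0, v≡15 (mod 29); (11|29)=-1, (15|29)=-1; sign (−1)^0·-1^0·-1^1 = -1.
(a,b)_2: α=10, β=2; u≡1, v≡3 (mod 8); ε(u)ε(v)=0·1, αω(v)=10·1, βω(u)=2·0; sum ≡ 0  ⇒  +1.
(a,b)_23: α=4, u≡6; β=1, v≡5 (mod 23); (6|23)=+1, (5|23)=-1; sign (−1)^0·+1^1·-1^4 = +1.
(a,b)_∞: sgn(2980185)=+, sgn(-9269)=−, so +1.
(a,b)_43: α=2, u≡34; β=2, v≡34 (mod 43); (34|43)=-1, (34|43)=-1; sign (−1)^0·-1^2·-1^2 = +1.
(a,b)_19: α=-2, u≡1; β=0, v≡15 (mod 19); (1|19)=+1, (15|19)=-1; sign (−1)^0·+1^0·-1^-2 = +1.
(a,b)_11: α=-4, u≡8; β=-2, v≡4 (mod 11); (8|11)=-1, (4|11)=+1; sign (−1)^0·-1^-2·+1^-4 = +1.
(a,b)_3: α=1, u≡2; β=2, v≡1 (mod 3); (2|3)=-1, (1|3)=+1; sign (−1)^0·-1^2·+1^1 = +1.
(a,b)_13: α=3, u≡9; β=1, v≡5 (mod 13); (9|13)=+1, (5|13)=-1; sign (−1)^0·+1^1·-1^3 = -1.
(a,b)_17: α=1, u≡13; β=-2, v≡16 (mod 17); (13|17)=+1, (16|17)=+1; sign (−1)^0·+1^-2·+1^1 = +1.
(a,b)_31: α=1, u≡16; β=1, v≡15 (mod 31); (16|31)=+1, (15|31)=-1; sign (−1)^1·+1^1·-1^1 = +1.
|Ram(2980185, -9269)| = 2, even; anisotropic at {13, 29}.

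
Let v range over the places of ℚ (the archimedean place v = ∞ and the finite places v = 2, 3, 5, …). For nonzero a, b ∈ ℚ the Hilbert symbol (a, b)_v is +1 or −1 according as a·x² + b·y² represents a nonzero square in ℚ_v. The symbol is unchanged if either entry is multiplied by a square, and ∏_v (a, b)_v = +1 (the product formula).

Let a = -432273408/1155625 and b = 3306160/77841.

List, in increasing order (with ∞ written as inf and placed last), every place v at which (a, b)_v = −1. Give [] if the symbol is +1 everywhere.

Mod squares: a ≡ -798, b ≡ 715. Check v ∈ {∞, 2, 3, 5, 7, 11, 13, 17, 19, 23, 31, 43}.
v=2: v_2(a)=11, v_2(b)=4; units ≡ 1, 3 (mod 8); ε·ε+αω+βω = 0·1+11·1+4·0 ≡ 1  ⇒  (a,b)_2 = -1.
v=23: a=23^2·(≡10), b=23^0·(≡13) mod 23; (10|23)=-1, (13|23)=+1; (−1)^{2·0·11}·(-1)^0·(+1)^2 = +1.
v=5: a=5^-4·(≡3), b=5^1·(≡2) mod 5; (3|5)=-1, (2|5)=-1; (−1)^{-4·1·2}·(-1)^1·(-1)^-4 = -1.
v=∞: -798 < 0 and 715 > 0  ⇒  (a,b)_∞ = +1.
v=43: a=43^-2·(≡30), b=43^0·(≡33) mod 43; (30|43)=-1, (33|43)=-1; (−1)^{-2·0·21}·(-1)^0·(-1)^-2 = +1.
v=19: a=19^1·(≡2), b=19^0·(≡15) mod 19; (2|19)=-1, (15|19)=-1; (−1)^{1·0·9}·(-1)^0·(-1)^1 = -1.
v=11: a=11^0·(≡3), b=11^1·(≡8) mod 11; (3|11)=+1, (8|11)=-1; (−1)^{0·1·5}·(+1)^1·(-1)^0 = +1.
v=13: a=13^0·(≡6), b=13^1·(≡4) mod 13; (6|13)=-1, (4|13)=+1; (−1)^{0·1·6}·(-1)^1·(+1)^0 = -1.
v=3: a=3^1·(≡1), b=3^-4·(≡1) mod 3; (1|3)=+1, (1|3)=+1; (−1)^{1·-4·1}·(+1)^-4·(+1)^1 = +1.
v=17: a=17^0·(≡9), b=17^2·(≡9) mod 17; (9|17)=+1, (9|17)=+1; (−1)^{0·2·8}·(+1)^2·(+1)^0 = +1.
v=7: a=7^1·(≡6), b=7^0·(≡4) mod 7; (6|7)=-1, (4|7)=+1; (−1)^{1·0·3}·(-1)^0·(+1)^1 = +1.
v=31: a=31^0·(≡20), b=31^-2·(≡25) mod 31; (20|31)=+1, (25|31)=+1; (−1)^{0·-2·15}·(+1)^-2·(+1)^0 = +1.
(-798, 715 / ℚ) ramifies at {2, 5, 13, 19}: a division algebra.

[2, 5, 13, 19]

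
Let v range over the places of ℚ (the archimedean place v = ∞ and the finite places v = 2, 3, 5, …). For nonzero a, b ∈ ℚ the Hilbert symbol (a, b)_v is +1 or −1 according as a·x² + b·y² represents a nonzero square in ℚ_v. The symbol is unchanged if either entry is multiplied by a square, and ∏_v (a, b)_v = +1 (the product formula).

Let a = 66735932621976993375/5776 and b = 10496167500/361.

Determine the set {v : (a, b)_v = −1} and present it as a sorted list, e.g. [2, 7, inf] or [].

[2, 3, 5, 7]

Mod squares: a ≡ 15015, b ≡ 3. Check v ∈ {∞, 2, 3, 5, 7, 11, 13, 17, 19}.
v=19: a=19^-2·(≡9), b=19^-2·(≡8) mod 19; (9|19)=+1, (8|19)=-1; (−1)^{-2·-2·9}·(+1)^-2·(-1)^-2 = +1.
v=5: a=5^3·(≡2), b=5^4·(≡3) mod 5; (2|5)=-1, (3|5)=-1; (−1)^{3·4·2}·(-1)^4·(-1)^3 = -1.
v=∞: 15015 > 0 and 3 > 0  ⇒  (a,b)_∞ = +1.
v=17: a=17^4·(≡9), b=17^0·(≡7) mod 17; (9|17)=+1, (7|17)=-1; (−1)^{4·0·8}·(+1)^0·(-1)^4 = +1.
v=13: a=13^7·(≡2), b=13^4·(≡12) mod 13; (2|13)=-1, (12|13)=+1; (−1)^{7·4·6}·(-1)^4·(+1)^7 = +1.
v=2: v_2(a)=-4, v_2(b)=2; units ≡ 7, 3 (mod 8); ε·ε+αω+βω = 1·1+-4·1+2·0 ≡ 1  ⇒  (a,b)_2 = -1.
v=11: a=11^1·(≡1), b=11^0·(≡3) mod 11; (1|11)=+1, (3|11)=+1; (−1)^{1·0·5}·(+1)^0·(+1)^1 = +1.
v=7: a=7^3·(≡5), b=7^2·(≡6) mod 7; (5|7)=-1, (6|7)=-1; (−1)^{3·2·3}·(-1)^2·(-1)^3 = -1.
v=3: a=3^3·(≡1), b=3^1·(≡1) mod 3; (1|3)=+1, (1|3)=+1; (−1)^{3·1·1}·(+1)^1·(+1)^3 = -1.
|Ram(15015, 3)| = 4, even; anisotropic at {2, 3, 5, 7}.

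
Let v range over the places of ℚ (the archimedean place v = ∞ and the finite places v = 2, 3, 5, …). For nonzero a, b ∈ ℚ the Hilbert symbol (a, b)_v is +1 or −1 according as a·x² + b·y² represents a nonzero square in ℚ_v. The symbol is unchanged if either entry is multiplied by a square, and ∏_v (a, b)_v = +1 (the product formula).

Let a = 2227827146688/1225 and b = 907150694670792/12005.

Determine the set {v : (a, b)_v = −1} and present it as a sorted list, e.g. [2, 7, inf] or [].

Mod squares: a ≡ 4807, b ≡ 32890. Check v ∈ {∞, 2, 3, 5, 7, 11, 13, 19, 23}.
v=7: a=7^-2·(≡6), b=7^-4·(≡1) mod 7; (6|7)=-1, (1|7)=+1; (−1)^{-2·-4·3}·(-1)^-4·(+1)^-2 = +1.
v=∞: 4807 > 0 and 32890 > 0  ⇒  (a,b)_∞ = +1.
v=13: a=13^2·(≡1), b=13^3·(≡11) mod 13; (1|13)=+1, (11|13)=-1; (−1)^{2·3·6}·(+1)^3·(-1)^2 = +1.
v=3: a=3^4·(≡1), b=3^6·(≡1) mod 3; (1|3)=+1, (1|3)=+1; (−1)^{4·6·1}·(+1)^6·(+1)^4 = +1.
v=2: v_2(a)=6, v_2(b)=3; units ≡ 7, 5 (mod 8); ε·ε+αω+βω = 1·0+6·1+3·0 ≡ 0  ⇒  (a,b)_2 = +1.
v=23: a=23^3·(≡1), b=23^5·(≡9) mod 23; (1|23)=+1, (9|23)=+1; (−1)^{3·5·11}·(+1)^5·(+1)^3 = -1.
v=11: a=11^1·(≡2), b=11^1·(≡4) mod 11; (2|11)=-1, (4|11)=+1; (−1)^{1·1·5}·(-1)^1·(+1)^1 = +1.
v=5: a=5^-2·(≡2), b=5^-1·(≡2) mod 5; (2|5)=-1, (2|5)=-1; (−1)^{-2·-1·2}·(-1)^-1·(-1)^-2 = -1.
v=19: a=19^1·(≡7), b=19^0·(≡7) mod 19; (7|19)=+1, (7|19)=+1; (−1)^{1·0·9}·(+1)^0·(+1)^1 = +1.
|Ram(4807, 32890)| = 2, even; anisotropic at {5, 23}.

[5, 23]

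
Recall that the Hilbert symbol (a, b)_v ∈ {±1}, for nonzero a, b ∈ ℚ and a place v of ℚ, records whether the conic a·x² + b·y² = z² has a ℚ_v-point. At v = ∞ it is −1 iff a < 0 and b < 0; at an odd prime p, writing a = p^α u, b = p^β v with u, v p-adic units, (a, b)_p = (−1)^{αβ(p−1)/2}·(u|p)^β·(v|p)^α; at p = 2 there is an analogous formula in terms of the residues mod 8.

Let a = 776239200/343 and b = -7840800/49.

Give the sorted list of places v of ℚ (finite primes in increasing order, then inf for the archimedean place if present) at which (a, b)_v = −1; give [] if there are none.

[2, 7]

(a, b) ≡ (154, -2) mod (ℚ^×)²; places V = {2, 3, 5, 7, 11, ∞}.
(a,b)_7: α=-3, u≡2; β=-2, v≡5 (mod 7); (2|7)=+1, (5|7)=-1; sign (−1)^0·+1^-2·-1^-3 = -1.
(a,b)_5: α=2, u≡1; β=2, v≡2 (mod 5); (1|5)=+1, (2|5)=-1; sign (−1)^0·+1^2·-1^2 = +1.
(a,b)_∞: sgn(154)=+, sgn(-2)=−, so +1.
(a,b)_2: α=5, β=5; u≡5, v≡7 (mod 8); ε(u)ε(v)=0·1, αω(v)=5·0, βω(u)=5·1; sum ≡ 1  ⇒  -1.
(a,b)_11: α=3, u≡1; β=2, v≡9 (mod 11); (1|11)=+1, (9|11)=+1; sign (−1)^0·+1^2·+1^3 = +1.
(a,b)_3: α=6, u≡1; β=4, v≡1 (mod 3); (1|3)=+1, (1|3)=+1; sign (−1)^0·+1^4·+1^6 = +1.
(154, -2 / ℚ) ramifies at {2, 7}: a division algebra.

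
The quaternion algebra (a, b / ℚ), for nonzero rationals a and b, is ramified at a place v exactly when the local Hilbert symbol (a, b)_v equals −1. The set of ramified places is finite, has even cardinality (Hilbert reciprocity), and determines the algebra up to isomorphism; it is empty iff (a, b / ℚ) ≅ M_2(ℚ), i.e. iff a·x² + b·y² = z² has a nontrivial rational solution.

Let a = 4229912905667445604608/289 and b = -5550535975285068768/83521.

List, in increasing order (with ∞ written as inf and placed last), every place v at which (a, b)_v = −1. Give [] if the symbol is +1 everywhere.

[19, 23]

(a, b) ≡ (187473, -62) mod (ℚ^×)²; places V = {2, 3, 7, 11, 13, 17, 19, 23, 31, ∞}.
(a,b)_31: α=2, u≡14; β=1, v≡26 (mod 31); (14|31)=+1, (26|31)=-1; sign (−1)^0·+1^1·-1^2 = +1.
(a,b)_3: α=5, u≡1; β=4, v≡1 (mod 3); (1|3)=+1, (1|3)=+1; sign (−1)^0·+1^4·+1^5 = +1.
(a,b)_∞: sgn(187473)=+, sgn(-62)=−, so +1.
(a,b)_7: α=2, u≡6; β=2, v≡4 (mod 7); (6|7)=-1, (4|7)=+1; sign (−1)^0·-1^2·+1^2 = +1.
(a,b)_17: α=-2, u≡12; β=-4, v≡12 (mod 17); (12|17)=-1, (12|17)=-1; sign (−1)^0·-1^-4·-1^-2 = +1.
(a,b)_2: α=8, β=5; u≡1, v≡1 (mod 8); ε(u)ε(v)=0·0, αω(v)=8·0, βω(u)=5·0; sum ≡ 0  ⇒  +1.
(a,b)_13: α=1, u≡10; β=2, v≡9 (mod 13); (10|13)=+1, (9|13)=+1; sign (−1)^0·+1^2·+1^1 = +1.
(a,b)_11: α=3, u≡9; β=2, v≡1 (mod 11); (9|11)=+1, (1|11)=+1; sign (−1)^0·+1^2·+1^3 = +1.
(a,b)_23: α=3, u≡12; β=2, v≡11 (mod 23); (12|23)=+1, (11|23)=-1; sign (−1)^0·+1^2·-1^3 = -1.
(a,b)_19: α=3, u≡5; β=4, v≡2 (mod 19); (5|19)=+1, (2|19)=-1; sign (−1)^0·+1^4·-1^3 = -1.
|Ram(187473, -62)| = 2, even; anisotropic at {19, 23}.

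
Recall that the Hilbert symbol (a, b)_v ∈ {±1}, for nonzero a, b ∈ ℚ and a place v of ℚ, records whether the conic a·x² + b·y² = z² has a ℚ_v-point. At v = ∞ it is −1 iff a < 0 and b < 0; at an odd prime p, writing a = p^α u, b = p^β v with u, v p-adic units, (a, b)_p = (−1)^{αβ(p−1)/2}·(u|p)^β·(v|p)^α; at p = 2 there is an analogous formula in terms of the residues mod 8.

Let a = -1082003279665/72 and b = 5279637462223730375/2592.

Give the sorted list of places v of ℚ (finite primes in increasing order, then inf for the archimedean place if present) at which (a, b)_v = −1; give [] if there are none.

(a, b) ≡ (-4370, 1870) mod (ℚ^×)²; places V = {2, 3, 5, 7, 11, 17, 19, 23, ∞}.
(a,b)_7: α=2, u≡3; β=2, v≡2 (mod 7); (3|7)=-1, (2|7)=+1; sign (−1)^0·-1^2·+1^2 = +1.
(a,b)_19: α=1, u≡4; β=2, v≡10 (mod 19); (4|19)=+1, (10|19)=-1; sign (−1)^0·+1^2·-1^1 = -1.
(a,b)_17: α=4, u≡9; β=7, v≡4 (mod 17); (9|17)=+1, (4|17)=+1; sign (−1)^0·+1^7·+1^4 = +1.
(a,b)_∞: sgn(-4370)=−, sgn(1870)=+, so +1.
(a,b)_23: α=1, u≡17; β=2, v≡22 (mod 23); (17|23)=-1, (22|23)=-1; sign (−1)^0·-1^2·-1^1 = -1.
(a,b)_3: α=-2, u≡1; β=-4, v≡1 (mod 3); (1|3)=+1, (1|3)=+1; sign (−1)^0·+1^-4·+1^-2 = +1.
(a,b)_2: α=-3, β=-5; u≡7, v≡7 (mod 8); ε(u)ε(v)=1·1, αω(v)=-3·0, βω(u)=-5·0; sum ≡ 1  ⇒  -1.
(a,b)_5: α=1, u≡1; β=3, v≡4 (mod 5); (1|5)=+1, (4|5)=+1; sign (−1)^0·+1^3·+1^1 = +1.
(a,b)_11: α=2, u≡8; β=1, v≡3 (mod 11); (8|11)=-1, (3|11)=+1; sign (−1)^0·-1^1·+1^2 = -1.
(-4370, 1870 / ℚ) ramifies at {2, 11, 19, 23}: a division algebra.

[2, 11, 19, 23]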